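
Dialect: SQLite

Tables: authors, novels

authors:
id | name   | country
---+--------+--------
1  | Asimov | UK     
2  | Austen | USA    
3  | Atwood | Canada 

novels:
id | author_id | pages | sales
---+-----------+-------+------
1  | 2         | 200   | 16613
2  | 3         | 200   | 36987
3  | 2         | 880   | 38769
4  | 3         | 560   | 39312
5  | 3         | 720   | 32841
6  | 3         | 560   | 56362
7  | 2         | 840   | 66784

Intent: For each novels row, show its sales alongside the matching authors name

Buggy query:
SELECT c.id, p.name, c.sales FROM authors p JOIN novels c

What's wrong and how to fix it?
Bug: Missing join condition: each novels row is matched to all authors rows instead of just its own

Fix: Add ON c.author_id = p.id to the JOIN

Corrected query:
SELECT c.id, p.name, c.sales FROM authors p JOIN novels c ON c.author_id = p.id

Result:
id | name   | sales
---+--------+------
1  | Austen | 16613
2  | Atwood | 36987
3  | Austen | 38769
4  | Atwood | 39312
5  | Atwood | 32841
6  | Atwood | 56362
7  | Austen | 66784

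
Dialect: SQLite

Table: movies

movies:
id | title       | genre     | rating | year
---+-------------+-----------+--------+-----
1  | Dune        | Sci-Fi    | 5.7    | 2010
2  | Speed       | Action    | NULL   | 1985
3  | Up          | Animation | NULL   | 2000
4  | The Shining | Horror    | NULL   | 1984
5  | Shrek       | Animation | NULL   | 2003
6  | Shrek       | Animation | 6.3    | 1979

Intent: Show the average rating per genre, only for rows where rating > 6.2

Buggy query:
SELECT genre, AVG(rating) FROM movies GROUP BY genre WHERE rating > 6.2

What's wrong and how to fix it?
Bug: Row-level WHERE must come before GROUP BY in the clause order

Fix: Place WHERE between FROM and GROUP BY

Corrected query:
SELECT genre, AVG(rating) FROM movies WHERE rating > 6.2 GROUP BY genre

Result:
genre     | AVG(rating)
----------+------------
Animation | 6.3        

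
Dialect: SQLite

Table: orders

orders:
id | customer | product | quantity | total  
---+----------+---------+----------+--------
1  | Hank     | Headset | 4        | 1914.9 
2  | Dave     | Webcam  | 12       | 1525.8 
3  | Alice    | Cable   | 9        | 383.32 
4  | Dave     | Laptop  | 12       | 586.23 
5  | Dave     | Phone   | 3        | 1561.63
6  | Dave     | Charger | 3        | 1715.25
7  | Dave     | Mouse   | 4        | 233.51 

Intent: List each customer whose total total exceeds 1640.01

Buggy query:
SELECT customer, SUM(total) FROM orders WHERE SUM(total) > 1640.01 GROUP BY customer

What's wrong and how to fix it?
Bug: Aggregate functions cannot appear in a WHERE clause

Fix: Move the aggregate condition to a HAVING clause

Corrected query:
SELECT customer, SUM(total) FROM orders GROUP BY customer HAVING SUM(total) > 1640.01

Result:
customer | SUM(total)
---------+-----------
Dave     | 5622.42   
Hank     | 1914.9    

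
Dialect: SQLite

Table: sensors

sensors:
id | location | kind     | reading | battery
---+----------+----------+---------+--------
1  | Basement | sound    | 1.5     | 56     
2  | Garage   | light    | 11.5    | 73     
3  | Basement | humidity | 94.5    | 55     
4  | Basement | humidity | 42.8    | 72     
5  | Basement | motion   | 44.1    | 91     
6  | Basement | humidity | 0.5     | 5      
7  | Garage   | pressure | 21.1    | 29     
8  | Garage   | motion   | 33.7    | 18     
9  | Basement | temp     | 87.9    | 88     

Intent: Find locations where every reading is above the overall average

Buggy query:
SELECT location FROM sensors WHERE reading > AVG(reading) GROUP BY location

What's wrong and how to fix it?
Bug: WHERE evaluates per row before aggregation, so AVG() is unavailable

Fix: Compute the overall average in a scalar subquery and compare each group's MIN against it in HAVING

Corrected query:
SELECT location FROM sensors GROUP BY location HAVING MIN(reading) > (SELECT AVG(reading) FROM sensors)

Result:
(no rows)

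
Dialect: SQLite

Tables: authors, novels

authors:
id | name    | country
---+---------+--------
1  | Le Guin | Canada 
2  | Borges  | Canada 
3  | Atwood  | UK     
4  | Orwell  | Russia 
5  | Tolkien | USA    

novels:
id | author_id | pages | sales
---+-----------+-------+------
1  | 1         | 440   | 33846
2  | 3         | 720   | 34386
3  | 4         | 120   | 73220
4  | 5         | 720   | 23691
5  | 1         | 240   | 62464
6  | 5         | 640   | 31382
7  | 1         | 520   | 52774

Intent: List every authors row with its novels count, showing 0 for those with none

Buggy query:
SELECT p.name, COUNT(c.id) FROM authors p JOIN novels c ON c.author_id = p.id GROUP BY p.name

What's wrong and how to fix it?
Bug: INNER JOIN drops authors rows that have no matching novels rows

Fix: Use LEFT JOIN so parents without children still appear (COUNT(c.id) gives 0)

Corrected query:
SELECT p.name, COUNT(c.id) FROM authors p LEFT JOIN novels c ON c.author_id = p.id GROUP BY p.name

Result:
name    | COUNT(c.id)
--------+------------
Atwood  | 1          
Borges  | 0          
Le Guin | 3          
Orwell  | 1          
Tolkien | 2          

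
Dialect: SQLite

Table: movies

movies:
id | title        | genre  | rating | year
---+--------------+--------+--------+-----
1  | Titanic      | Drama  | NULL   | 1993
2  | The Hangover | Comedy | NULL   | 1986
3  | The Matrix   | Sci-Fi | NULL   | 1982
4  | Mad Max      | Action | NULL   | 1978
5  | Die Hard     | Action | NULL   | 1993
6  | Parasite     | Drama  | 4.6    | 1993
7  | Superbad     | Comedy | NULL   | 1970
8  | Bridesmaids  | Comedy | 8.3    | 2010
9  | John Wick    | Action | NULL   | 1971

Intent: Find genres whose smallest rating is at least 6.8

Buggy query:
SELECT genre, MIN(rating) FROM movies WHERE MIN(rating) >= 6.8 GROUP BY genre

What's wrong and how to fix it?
Bug: Aggregates like MIN are computed per group after WHERE runs

Fix: Use HAVING for the per-group MIN condition

Corrected query:
SELECT genre, MIN(rating) FROM movies GROUP BY genre HAVING MIN(rating) >= 6.8

Result:
genre  | MIN(rating)
-------+------------
Comedy | 8.3        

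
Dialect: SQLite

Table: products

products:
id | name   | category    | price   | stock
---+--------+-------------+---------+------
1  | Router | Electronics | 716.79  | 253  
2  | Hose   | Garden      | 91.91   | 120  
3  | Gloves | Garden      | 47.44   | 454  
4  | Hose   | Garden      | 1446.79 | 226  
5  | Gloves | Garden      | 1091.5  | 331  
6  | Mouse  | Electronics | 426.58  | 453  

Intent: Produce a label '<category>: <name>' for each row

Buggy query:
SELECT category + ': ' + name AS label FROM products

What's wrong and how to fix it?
Bug: SQLite uses || for string concatenation; + coerces text to numbers (yielding 0)

Fix: Replace + with || to concatenate text

Corrected query:
SELECT category || ': ' || name AS label FROM products

Result:
label              
-------------------
Electronics: Router
Garden: Hose       
Garden: Gloves     
Garden: Hose       
Garden: Gloves     
Electronics: Mouse 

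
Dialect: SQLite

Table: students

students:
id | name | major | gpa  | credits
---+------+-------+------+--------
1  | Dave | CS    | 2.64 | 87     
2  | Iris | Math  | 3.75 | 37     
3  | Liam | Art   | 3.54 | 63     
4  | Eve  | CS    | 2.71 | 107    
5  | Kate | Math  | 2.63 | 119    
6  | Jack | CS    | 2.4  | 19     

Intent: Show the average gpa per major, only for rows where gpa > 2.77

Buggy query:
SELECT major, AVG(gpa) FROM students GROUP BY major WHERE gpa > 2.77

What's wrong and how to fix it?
Bug: Row-level WHERE must come before GROUP BY in the clause order

Fix: Place WHERE between FROM and GROUP BY

Corrected query:
SELECT major, AVG(gpa) FROM students WHERE gpa > 2.77 GROUP BY major

Result:
major | AVG(gpa)
------+---------
Art   | 3.54    
Math  | 3.75    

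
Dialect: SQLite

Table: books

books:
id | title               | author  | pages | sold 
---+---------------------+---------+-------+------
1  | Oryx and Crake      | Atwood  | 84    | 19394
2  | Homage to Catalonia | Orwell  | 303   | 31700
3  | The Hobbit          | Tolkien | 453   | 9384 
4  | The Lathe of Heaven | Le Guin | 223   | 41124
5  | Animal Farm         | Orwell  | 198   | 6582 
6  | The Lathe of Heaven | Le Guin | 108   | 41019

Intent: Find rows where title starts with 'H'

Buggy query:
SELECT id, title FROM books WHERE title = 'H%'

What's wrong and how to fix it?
Bug: Wildcards only work with LIKE; '=' treats '%' as a literal character

Fix: Use LIKE for wildcard pattern matching

Corrected query:
SELECT id, title FROM books WHERE title LIKE 'H%'

Result:
id | title              
---+--------------------
2  | Homage to Catalonia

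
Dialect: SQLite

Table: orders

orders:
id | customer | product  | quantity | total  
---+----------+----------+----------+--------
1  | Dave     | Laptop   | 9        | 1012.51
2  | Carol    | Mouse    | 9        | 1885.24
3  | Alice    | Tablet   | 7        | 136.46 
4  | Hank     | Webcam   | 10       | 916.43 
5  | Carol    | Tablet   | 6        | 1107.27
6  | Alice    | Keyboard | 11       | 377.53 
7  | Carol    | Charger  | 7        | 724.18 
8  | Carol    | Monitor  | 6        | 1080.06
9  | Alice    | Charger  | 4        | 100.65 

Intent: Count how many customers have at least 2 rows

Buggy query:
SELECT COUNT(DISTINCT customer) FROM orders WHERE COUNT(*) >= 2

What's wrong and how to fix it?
Bug: WHERE filters individual rows, not groups, so a group-level COUNT is invalid there

Fix: Use a subquery that GROUPs and filters with HAVING, then count its rows

Corrected query:
SELECT COUNT(*) FROM (SELECT customer FROM orders GROUP BY customer HAVING COUNT(*) >= 2)

Result:
COUNT(*)
--------
2       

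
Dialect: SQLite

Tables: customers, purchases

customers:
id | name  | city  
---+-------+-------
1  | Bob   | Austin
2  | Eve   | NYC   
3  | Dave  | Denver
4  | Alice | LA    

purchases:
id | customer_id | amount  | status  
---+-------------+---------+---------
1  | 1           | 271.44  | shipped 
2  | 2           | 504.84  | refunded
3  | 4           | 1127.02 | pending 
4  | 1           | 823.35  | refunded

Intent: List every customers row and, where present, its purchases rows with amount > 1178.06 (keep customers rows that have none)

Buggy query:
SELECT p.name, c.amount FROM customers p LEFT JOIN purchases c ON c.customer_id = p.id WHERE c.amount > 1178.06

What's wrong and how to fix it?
Bug: A WHERE condition on the right-hand table after LEFT JOIN drops unmatched parents

Fix: Put 'c.amount > 1178.06' in the JOIN's ON clause instead of WHERE

Corrected query:
SELECT p.name, c.amount FROM customers p LEFT JOIN purchases c ON c.customer_id = p.id AND c.amount > 1178.06

Result:
name  | amount
------+-------
Bob   | NULL  
Eve   | NULL  
Dave  | NULL  
Alice | NULL  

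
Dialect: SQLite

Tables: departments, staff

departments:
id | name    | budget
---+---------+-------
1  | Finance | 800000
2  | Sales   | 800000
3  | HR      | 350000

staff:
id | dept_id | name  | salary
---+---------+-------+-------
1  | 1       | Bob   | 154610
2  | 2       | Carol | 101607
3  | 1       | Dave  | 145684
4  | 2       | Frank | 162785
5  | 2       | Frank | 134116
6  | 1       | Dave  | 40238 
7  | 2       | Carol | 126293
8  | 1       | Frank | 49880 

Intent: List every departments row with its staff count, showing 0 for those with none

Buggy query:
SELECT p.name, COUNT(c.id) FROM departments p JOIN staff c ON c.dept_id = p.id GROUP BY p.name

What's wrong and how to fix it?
Bug: An inner join excludes parents with zero children

Fix: Switch to LEFT JOIN to retain unmatched parent rows

Corrected query:
SELECT p.name, COUNT(c.id) FROM departments p LEFT JOIN staff c ON c.dept_id = p.id GROUP BY p.name

Result:
name    | COUNT(c.id)
--------+------------
Finance | 4          
HR      | 0          
Sales   | 4          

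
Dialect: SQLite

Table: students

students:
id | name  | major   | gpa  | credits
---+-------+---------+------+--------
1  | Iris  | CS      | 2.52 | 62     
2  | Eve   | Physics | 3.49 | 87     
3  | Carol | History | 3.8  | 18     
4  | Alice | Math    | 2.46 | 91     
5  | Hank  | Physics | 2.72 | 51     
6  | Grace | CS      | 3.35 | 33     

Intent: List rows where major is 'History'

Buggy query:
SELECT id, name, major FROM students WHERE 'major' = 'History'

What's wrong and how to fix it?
Bug: Single quotes denote string literals in SQL; the column name is being compared as a constant string

Fix: Reference the column as major without single quotes

Corrected query:
SELECT id, name, major FROM students WHERE major = 'History'

Result:
id | name  | major  
---+-------+--------
3  | Carol | History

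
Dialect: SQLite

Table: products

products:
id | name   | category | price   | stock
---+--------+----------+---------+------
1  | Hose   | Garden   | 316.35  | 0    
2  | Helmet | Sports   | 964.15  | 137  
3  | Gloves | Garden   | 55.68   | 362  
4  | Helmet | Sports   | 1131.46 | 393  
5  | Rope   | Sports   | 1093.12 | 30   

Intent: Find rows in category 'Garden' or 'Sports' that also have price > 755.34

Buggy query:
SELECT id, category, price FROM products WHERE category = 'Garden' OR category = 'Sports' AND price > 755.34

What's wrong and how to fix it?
Bug: Without parentheses, AND is evaluated before OR, so the price filter only applies to the 'Sports' branch

Fix: Group the OR with parentheses (or use IN), then AND the threshold

Corrected query:
SELECT id, category, price FROM products WHERE (category = 'Garden' OR category = 'Sports') AND price > 755.34

Result:
id | category | price  
---+----------+--------
2  | Sports   | 964.15 
4  | Sports   | 1131.46
5  | Sports   | 1093.12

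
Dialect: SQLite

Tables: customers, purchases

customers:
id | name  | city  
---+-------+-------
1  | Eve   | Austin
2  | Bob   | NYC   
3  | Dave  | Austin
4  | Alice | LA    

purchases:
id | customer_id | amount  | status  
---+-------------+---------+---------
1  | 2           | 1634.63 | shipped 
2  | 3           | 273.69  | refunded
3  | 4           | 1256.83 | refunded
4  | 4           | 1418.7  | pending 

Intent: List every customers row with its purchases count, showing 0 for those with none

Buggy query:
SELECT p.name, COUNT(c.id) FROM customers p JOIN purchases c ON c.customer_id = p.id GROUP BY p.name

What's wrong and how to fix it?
Bug: An inner join excludes parents with zero children

Fix: Switch to LEFT JOIN to retain unmatched parent rows

Corrected query:
SELECT p.name, COUNT(c.id) FROM customers p LEFT JOIN purchases c ON c.customer_id = p.id GROUP BY p.name

Result:
name  | COUNT(c.id)
------+------------
Alice | 2          
Bob   | 1          
Dave  | 1          
Eve   | 0          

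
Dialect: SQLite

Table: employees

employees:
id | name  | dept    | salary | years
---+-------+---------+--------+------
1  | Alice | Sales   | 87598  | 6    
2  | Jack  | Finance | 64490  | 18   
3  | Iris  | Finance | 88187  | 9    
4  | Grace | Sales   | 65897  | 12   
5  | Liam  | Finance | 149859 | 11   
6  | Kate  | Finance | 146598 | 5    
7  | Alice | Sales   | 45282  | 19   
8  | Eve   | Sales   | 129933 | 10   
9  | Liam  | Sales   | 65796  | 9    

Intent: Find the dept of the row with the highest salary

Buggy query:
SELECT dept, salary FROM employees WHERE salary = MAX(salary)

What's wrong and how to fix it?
Bug: MAX(salary) is an aggregate and cannot be used directly in WHERE

Fix: Wrap MAX in a scalar subquery so WHERE compares against a single value

Corrected query:
SELECT dept, salary FROM employees WHERE salary = (SELECT MAX(salary) FROM employees)

Result:
dept    | salary
--------+-------
Finance | 149859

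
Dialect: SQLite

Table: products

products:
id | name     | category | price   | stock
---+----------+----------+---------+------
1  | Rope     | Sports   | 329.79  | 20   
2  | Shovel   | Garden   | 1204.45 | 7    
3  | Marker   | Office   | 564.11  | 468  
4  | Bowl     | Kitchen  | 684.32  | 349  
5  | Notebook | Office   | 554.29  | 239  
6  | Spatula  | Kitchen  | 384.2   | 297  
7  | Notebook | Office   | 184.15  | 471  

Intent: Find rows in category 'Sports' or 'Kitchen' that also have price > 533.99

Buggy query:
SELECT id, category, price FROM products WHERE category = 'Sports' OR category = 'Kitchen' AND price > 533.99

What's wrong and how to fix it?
Bug: AND binds tighter than OR, so this parses as category = 'Sports' OR (category = 'Kitchen' AND price > 533.99)

Fix: Add parentheses around the OR so the AND applies to both alternatives

Corrected query:
SELECT id, category, price FROM products WHERE (category = 'Sports' OR category = 'Kitchen') AND price > 533.99

Result:
id | category | price 
---+----------+-------
4  | Kitchen  | 684.32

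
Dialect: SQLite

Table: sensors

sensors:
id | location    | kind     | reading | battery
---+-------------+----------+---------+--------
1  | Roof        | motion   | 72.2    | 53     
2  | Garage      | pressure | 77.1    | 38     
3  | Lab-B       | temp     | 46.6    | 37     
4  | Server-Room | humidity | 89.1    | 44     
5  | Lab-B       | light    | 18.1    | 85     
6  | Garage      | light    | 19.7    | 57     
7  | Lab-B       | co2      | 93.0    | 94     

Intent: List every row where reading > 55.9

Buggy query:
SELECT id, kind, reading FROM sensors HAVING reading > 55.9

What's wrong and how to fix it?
Bug: HAVING filters the output of aggregation, but this query has no GROUP BY and no aggregate functions, so SQLite rejects it (HAVING clause on a non-aggregate query); the condition here is per row

Fix: Replace HAVING with WHERE since the condition applies to individual rows

Corrected query:
SELECT id, kind, reading FROM sensors WHERE reading > 55.9

Result:
id | kind     | reading
---+----------+--------
1  | motion   | 72.2   
2  | pressure | 77.1   
4  | humidity | 89.1   
7  | co2      | 93     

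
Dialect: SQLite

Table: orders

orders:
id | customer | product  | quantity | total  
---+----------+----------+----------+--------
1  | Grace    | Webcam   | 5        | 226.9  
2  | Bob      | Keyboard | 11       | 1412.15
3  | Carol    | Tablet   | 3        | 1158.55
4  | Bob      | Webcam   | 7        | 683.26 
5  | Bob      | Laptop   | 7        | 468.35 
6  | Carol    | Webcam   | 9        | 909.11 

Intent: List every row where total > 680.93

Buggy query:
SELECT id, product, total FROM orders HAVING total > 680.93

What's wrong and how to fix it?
Bug: This is a non-aggregate query (no GROUP BY, no aggregates), so in SQLite the HAVING clause is invalid here; a row-level condition belongs in WHERE

Fix: Replace HAVING with WHERE since the condition applies to individual rows

Corrected query:
SELECT id, product, total FROM orders WHERE total > 680.93

Result:
id | product  | total  
---+----------+--------
2  | Keyboard | 1412.15
3  | Tablet   | 1158.55
4  | Webcam   | 683.26 
6  | Webcam   | 909.11 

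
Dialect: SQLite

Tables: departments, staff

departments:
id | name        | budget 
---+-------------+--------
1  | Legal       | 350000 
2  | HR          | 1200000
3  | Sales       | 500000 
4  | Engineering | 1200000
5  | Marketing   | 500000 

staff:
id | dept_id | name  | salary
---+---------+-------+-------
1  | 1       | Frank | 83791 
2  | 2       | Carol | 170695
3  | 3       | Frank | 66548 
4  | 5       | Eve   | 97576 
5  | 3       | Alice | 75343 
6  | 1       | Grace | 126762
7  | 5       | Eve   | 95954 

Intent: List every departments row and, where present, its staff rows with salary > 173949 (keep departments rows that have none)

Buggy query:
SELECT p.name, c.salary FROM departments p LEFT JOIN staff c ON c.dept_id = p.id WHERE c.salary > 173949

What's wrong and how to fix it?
Bug: A WHERE condition on the right-hand table after LEFT JOIN drops unmatched parents

Fix: Put 'c.salary > 173949' in the JOIN's ON clause instead of WHERE

Corrected query:
SELECT p.name, c.salary FROM departments p LEFT JOIN staff c ON c.dept_id = p.id AND c.salary > 173949

Result:
name        | salary
------------+-------
Legal       | NULL  
HR          | NULL  
Sales       | NULL  
Engineering | NULL  
Marketing   | NULL  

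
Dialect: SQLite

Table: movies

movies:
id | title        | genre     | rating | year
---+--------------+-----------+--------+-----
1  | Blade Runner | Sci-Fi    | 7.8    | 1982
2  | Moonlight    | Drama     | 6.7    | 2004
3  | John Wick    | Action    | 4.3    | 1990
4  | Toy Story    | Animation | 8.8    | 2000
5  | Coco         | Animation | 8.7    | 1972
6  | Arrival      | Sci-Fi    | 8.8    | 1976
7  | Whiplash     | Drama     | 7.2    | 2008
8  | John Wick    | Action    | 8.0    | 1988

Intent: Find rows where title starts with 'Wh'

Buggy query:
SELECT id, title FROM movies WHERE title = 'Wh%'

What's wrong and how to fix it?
Bug: Wildcards only work with LIKE; '=' treats '%' as a literal character

Fix: Replace '=' with LIKE so 'Wh%' is treated as a pattern

Corrected query:
SELECT id, title FROM movies WHERE title LIKE 'Wh%'

Result:
id | title   
---+---------
7  | Whiplash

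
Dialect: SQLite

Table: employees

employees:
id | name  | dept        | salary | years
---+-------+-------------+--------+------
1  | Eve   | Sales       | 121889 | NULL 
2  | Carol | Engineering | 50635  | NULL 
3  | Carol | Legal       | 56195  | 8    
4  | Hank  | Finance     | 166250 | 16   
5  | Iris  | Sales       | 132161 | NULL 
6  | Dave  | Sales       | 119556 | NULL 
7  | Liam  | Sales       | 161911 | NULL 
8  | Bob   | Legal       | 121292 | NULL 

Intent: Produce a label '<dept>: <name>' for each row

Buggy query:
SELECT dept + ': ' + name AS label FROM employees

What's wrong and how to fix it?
Bug: SQLite uses || for string concatenation; + coerces text to numbers (yielding 0)

Fix: Replace + with || to concatenate text

Corrected query:
SELECT dept || ': ' || name AS label FROM employees

Result:
label             
------------------
Sales: Eve        
Engineering: Carol
Legal: Carol      
Finance: Hank     
Sales: Iris       
Sales: Dave       
Sales: Liam       
Legal: Bob        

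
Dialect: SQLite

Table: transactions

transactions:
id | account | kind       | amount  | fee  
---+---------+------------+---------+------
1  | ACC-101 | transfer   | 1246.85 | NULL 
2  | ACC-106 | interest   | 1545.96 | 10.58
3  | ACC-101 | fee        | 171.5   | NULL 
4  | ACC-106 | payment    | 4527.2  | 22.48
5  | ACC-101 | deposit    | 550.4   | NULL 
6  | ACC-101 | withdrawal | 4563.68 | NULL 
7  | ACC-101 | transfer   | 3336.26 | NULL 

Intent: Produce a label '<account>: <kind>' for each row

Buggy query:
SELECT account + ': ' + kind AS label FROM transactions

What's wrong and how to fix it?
Bug: SQLite uses || for string concatenation; + coerces text to numbers (yielding 0)

Fix: Replace + with || to concatenate text

Corrected query:
SELECT account || ': ' || kind AS label FROM transactions

Result:
label              
-------------------
ACC-101: transfer  
ACC-106: interest  
ACC-101: fee       
ACC-106: payment   
ACC-101: deposit   
ACC-101: withdrawal
ACC-101: transfer  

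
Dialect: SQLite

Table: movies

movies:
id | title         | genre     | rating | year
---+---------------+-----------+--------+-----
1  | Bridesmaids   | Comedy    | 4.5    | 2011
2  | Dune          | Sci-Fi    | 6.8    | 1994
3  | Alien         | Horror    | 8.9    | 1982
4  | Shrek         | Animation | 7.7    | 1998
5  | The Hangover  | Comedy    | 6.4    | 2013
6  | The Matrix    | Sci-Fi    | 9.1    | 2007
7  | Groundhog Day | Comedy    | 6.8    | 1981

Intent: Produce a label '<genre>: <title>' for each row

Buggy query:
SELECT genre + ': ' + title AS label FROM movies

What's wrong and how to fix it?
Bug: '+' is numeric addition; on text columns SQLite converts them to 0 instead of concatenating

Fix: Replace + with || to concatenate text

Corrected query:
SELECT genre || ': ' || title AS label FROM movies

Result:
label                
---------------------
Comedy: Bridesmaids  
Sci-Fi: Dune         
Horror: Alien        
Animation: Shrek     
Comedy: The Hangover 
Sci-Fi: The Matrix   
Comedy: Groundhog Day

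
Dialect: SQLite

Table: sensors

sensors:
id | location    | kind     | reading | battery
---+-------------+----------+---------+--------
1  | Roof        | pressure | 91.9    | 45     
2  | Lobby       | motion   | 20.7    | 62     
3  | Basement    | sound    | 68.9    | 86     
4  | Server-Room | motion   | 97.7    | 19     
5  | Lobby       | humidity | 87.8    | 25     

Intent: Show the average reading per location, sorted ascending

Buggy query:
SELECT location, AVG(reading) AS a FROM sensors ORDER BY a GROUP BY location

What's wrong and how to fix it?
Bug: ORDER BY appears before GROUP BY; SQL clause order requires GROUP BY first

Fix: Reorder: SELECT … FROM … GROUP BY … ORDER BY …

Corrected query:
SELECT location, AVG(reading) AS a FROM sensors GROUP BY location ORDER BY a

Result:
location    | a    
------------+------
Lobby       | 54.25
Basement    | 68.9 
Roof        | 91.9 
Server-Room | 97.7 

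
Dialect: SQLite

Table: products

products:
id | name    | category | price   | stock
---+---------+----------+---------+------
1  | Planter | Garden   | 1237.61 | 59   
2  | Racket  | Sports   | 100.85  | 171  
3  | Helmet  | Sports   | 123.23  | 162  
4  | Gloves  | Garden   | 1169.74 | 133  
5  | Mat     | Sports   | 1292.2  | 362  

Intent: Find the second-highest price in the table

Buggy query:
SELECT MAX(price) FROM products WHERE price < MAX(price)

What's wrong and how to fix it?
Bug: The inner MAX is an aggregate inside WHERE, which is not allowed

Fix: Compute the overall MAX in a subquery, then take MAX of rows below it

Corrected query:
SELECT MAX(price) FROM products WHERE price < (SELECT MAX(price) FROM products)

Result:
MAX(price)
----------
1237.61   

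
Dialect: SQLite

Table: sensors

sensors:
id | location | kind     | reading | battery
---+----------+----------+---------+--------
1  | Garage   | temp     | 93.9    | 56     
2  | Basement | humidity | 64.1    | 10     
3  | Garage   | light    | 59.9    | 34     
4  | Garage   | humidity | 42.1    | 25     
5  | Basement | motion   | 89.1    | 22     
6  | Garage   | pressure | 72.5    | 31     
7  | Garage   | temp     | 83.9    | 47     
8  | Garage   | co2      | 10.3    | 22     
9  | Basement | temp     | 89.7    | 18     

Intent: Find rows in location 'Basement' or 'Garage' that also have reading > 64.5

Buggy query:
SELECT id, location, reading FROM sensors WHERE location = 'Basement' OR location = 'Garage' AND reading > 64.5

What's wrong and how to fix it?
Bug: AND binds tighter than OR, so this parses as location = 'Basement' OR (location = 'Garage' AND reading > 64.5)

Fix: Group the OR with parentheses (or use IN), then AND the threshold

Corrected query:
SELECT id, location, reading FROM sensors WHERE (location = 'Basement' OR location = 'Garage') AND reading > 64.5

Result:
id | location | reading
---+----------+--------
1  | Garage   | 93.9   
5  | Basement | 89.1   
6  | Garage   | 72.5   
7  | Garage   | 83.9   
9  | Basement | 89.7   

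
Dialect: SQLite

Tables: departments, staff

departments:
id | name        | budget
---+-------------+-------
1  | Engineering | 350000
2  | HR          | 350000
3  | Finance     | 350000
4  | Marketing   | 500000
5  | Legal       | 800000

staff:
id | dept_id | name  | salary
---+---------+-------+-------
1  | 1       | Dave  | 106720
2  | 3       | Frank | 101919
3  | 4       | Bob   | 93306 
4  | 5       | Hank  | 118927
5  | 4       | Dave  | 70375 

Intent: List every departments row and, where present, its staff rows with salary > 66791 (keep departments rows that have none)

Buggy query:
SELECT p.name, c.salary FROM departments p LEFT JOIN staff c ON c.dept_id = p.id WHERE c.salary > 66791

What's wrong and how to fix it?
Bug: A WHERE condition on the right-hand table after LEFT JOIN drops unmatched parents

Fix: Move the right-table condition into the ON clause so unmatched parents are kept

Corrected query:
SELECT p.name, c.salary FROM departments p LEFT JOIN staff c ON c.dept_id = p.id AND c.salary > 66791

Result:
name        | salary
------------+-------
Engineering | 106720
HR          | NULL  
Finance     | 101919
Marketing   | 70375 
Marketing   | 93306 
Legal       | 118927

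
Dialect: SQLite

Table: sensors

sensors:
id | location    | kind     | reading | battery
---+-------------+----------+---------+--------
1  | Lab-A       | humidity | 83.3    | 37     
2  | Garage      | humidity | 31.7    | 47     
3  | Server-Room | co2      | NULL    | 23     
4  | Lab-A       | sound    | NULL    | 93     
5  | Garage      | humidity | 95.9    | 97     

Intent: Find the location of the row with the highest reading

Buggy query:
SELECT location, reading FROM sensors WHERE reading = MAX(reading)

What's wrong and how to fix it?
Bug: MAX(reading) is an aggregate and cannot be used directly in WHERE

Fix: Use a subquery: WHERE reading = (SELECT MAX(reading) FROM sensors)

Corrected query:
SELECT location, reading FROM sensors WHERE reading = (SELECT MAX(reading) FROM sensors)

Result:
location | reading
---------+--------
Garage   | 95.9   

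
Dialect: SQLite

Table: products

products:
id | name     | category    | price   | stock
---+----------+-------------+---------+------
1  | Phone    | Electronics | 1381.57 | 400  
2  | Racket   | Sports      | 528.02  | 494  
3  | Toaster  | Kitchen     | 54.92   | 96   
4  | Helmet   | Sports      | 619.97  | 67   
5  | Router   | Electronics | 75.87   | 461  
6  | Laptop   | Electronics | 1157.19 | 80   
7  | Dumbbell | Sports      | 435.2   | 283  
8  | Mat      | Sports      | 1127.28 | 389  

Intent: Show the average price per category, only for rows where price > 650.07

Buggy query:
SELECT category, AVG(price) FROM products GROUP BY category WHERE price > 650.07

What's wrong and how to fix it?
Bug: WHERE cannot follow GROUP BY

Fix: Place WHERE between FROM and GROUP BY

Corrected query:
SELECT category, AVG(price) FROM products WHERE price > 650.07 GROUP BY category

Result:
category    | AVG(price)
------------+-----------
Electronics | 1269.38   
Sports      | 1127.28   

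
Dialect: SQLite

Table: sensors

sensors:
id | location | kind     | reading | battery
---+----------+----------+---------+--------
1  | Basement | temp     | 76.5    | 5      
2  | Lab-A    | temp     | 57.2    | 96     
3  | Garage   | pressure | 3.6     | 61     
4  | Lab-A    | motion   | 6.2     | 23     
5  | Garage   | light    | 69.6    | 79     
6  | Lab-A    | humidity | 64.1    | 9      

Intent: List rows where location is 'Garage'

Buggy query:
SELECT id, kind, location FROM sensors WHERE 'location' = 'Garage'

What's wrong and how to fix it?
Bug: 'location' in single quotes is a string literal, not the column; the comparison is literal-vs-literal and never true

Fix: Remove the quotes around the column name (or use double quotes for an identifier)

Corrected query:
SELECT id, kind, location FROM sensors WHERE location = 'Garage'

Result:
id | kind     | location
---+----------+---------
3  | pressure | Garage  
5  | light    | Garage  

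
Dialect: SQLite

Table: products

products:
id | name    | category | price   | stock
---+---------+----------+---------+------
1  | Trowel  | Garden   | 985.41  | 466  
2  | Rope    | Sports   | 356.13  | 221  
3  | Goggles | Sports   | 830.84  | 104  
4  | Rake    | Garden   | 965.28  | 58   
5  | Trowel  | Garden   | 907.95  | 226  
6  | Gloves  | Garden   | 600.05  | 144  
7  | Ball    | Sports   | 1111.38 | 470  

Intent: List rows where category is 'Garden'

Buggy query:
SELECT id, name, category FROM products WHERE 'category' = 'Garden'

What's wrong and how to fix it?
Bug: 'category' in single quotes is a string literal, not the column; the comparison is literal-vs-literal and never true

Fix: Remove the quotes around the column name (or use double quotes for an identifier)

Corrected query:
SELECT id, name, category FROM products WHERE category = 'Garden'

Result:
id | name   | category
---+--------+---------
1  | Trowel | Garden  
4  | Rake   | Garden  
5  | Trowel | Garden  
6  | Gloves | Garden  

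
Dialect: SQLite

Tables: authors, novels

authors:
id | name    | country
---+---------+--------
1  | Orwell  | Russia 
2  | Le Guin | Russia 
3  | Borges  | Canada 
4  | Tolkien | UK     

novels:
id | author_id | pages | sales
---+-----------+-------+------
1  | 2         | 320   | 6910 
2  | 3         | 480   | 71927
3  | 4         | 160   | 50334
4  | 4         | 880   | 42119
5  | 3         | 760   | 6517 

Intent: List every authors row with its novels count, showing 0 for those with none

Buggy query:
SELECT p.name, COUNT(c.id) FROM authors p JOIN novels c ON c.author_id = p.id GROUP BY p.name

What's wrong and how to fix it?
Bug: INNER JOIN drops authors rows that have no matching novels rows

Fix: Switch to LEFT JOIN to retain unmatched parent rows

Corrected query:
SELECT p.name, COUNT(c.id) FROM authors p LEFT JOIN novels c ON c.author_id = p.id GROUP BY p.name

Result:
name    | COUNT(c.id)
--------+------------
Borges  | 2          
Le Guin | 1          
Orwell  | 0          
Tolkien | 2          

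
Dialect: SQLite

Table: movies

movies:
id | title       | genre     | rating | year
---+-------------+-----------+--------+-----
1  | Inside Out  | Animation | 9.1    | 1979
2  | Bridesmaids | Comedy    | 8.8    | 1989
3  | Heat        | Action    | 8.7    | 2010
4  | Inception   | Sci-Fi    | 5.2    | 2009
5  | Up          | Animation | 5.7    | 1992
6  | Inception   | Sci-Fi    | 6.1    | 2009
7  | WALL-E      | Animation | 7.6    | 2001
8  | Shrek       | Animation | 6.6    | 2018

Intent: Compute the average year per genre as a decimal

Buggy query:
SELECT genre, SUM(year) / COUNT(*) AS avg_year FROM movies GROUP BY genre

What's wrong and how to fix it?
Bug: Both operands are integers, so '/' performs integer division and truncates

Fix: Cast one side to REAL so the division keeps the fractional part

Corrected query:
SELECT genre, SUM(year) * 1.0 / COUNT(*) AS avg_year FROM movies GROUP BY genre

Result:
genre     | avg_year
----------+---------
Action    | 2010    
Animation | 1997.5  
Comedy    | 1989    
Sci-Fi    | 2009    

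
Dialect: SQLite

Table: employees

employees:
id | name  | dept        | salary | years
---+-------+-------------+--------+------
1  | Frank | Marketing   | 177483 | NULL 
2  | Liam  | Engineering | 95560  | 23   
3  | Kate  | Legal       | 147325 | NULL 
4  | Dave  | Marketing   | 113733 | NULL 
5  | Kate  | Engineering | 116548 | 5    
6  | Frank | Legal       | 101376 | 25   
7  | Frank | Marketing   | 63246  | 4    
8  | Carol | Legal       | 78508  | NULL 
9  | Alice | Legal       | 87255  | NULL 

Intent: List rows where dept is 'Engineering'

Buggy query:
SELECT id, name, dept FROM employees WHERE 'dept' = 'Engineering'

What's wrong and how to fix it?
Bug: 'dept' in single quotes is a string literal, not the column; the comparison is literal-vs-literal and never true

Fix: Reference the column as dept without single quotes

Corrected query:
SELECT id, name, dept FROM employees WHERE dept = 'Engineering'

Result:
id | name | dept       
---+------+------------
2  | Liam | Engineering
5  | Kate | Engineering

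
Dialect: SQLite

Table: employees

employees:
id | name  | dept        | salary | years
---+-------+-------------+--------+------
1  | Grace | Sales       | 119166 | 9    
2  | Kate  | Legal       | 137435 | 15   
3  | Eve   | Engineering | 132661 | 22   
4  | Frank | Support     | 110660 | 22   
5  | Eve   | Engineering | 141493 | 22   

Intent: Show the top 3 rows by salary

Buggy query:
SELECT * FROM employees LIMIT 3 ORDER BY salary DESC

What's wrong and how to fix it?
Bug: ORDER BY cannot follow LIMIT; LIMIT is the final clause

Fix: Swap the clauses: ORDER BY first, then LIMIT

Corrected query:
SELECT * FROM employees ORDER BY salary DESC LIMIT 3

Result:
id | name | dept        | salary | years
---+------+-------------+--------+------
5  | Eve  | Engineering | 141493 | 22   
2  | Kate | Legal       | 137435 | 15   
3  | Eve  | Engineering | 132661 | 22   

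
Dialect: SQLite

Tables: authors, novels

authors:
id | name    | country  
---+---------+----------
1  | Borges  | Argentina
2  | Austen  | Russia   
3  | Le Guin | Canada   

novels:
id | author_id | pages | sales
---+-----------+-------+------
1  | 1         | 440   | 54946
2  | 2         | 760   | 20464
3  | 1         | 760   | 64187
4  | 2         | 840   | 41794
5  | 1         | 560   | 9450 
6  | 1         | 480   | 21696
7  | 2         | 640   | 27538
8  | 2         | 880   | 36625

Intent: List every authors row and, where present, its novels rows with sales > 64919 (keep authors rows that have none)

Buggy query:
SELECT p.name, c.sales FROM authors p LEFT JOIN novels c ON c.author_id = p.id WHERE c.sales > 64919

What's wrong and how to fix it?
Bug: Filtering c.sales in WHERE discards the NULL rows produced by LEFT JOIN, turning it into an inner join

Fix: Put 'c.sales > 64919' in the JOIN's ON clause instead of WHERE

Corrected query:
SELECT p.name, c.sales FROM authors p LEFT JOIN novels c ON c.author_id = p.id AND c.sales > 64919

Result:
name    | sales
--------+------
Borges  | NULL 
Austen  | NULL 
Le Guin | NULL 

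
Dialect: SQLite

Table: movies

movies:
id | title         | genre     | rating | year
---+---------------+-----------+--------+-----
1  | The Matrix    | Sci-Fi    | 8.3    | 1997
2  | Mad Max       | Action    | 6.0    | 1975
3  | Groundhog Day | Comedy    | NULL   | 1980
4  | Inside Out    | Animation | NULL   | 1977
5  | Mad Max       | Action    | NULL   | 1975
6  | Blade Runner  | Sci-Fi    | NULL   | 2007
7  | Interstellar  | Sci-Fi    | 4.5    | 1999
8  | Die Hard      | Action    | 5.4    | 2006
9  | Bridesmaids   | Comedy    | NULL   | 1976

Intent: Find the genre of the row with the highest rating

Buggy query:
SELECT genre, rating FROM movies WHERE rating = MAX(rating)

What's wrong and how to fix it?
Bug: WHERE is evaluated per row; an aggregate over the whole table isn't defined there

Fix: Wrap MAX in a scalar subquery so WHERE compares against a single value

Corrected query:
SELECT genre, rating FROM movies WHERE rating = (SELECT MAX(rating) FROM movies)

Result:
genre  | rating
-------+-------
Sci-Fi | 8.3   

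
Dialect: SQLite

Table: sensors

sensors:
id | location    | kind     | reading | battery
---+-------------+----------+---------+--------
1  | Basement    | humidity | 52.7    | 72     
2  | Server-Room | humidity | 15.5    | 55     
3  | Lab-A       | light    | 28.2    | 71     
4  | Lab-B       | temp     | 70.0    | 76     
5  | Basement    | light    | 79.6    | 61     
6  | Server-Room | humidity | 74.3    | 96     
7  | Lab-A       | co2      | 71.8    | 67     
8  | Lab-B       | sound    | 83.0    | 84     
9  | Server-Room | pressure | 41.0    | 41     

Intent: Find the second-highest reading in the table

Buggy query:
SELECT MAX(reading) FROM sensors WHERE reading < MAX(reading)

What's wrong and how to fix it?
Bug: The inner MAX is an aggregate inside WHERE, which is not allowed

Fix: Compute the overall MAX in a subquery, then take MAX of rows below it

Corrected query:
SELECT MAX(reading) FROM sensors WHERE reading < (SELECT MAX(reading) FROM sensors)

Result:
MAX(reading)
------------
79.6        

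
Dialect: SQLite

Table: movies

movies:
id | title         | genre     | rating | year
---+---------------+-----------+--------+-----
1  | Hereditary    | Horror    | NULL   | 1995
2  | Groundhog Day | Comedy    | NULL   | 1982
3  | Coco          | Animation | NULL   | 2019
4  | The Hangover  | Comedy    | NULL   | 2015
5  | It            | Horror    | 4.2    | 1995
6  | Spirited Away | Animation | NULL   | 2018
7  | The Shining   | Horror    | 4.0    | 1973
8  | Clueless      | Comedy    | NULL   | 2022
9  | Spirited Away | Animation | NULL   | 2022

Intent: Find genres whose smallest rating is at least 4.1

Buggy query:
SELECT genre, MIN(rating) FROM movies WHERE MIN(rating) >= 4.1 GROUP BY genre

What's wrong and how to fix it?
Bug: MIN() in WHERE is a misuse of aggregate

Fix: Use HAVING for the per-group MIN condition

Corrected query:
SELECT genre, MIN(rating) FROM movies GROUP BY genre HAVING MIN(rating) >= 4.1

Result:
(no rows)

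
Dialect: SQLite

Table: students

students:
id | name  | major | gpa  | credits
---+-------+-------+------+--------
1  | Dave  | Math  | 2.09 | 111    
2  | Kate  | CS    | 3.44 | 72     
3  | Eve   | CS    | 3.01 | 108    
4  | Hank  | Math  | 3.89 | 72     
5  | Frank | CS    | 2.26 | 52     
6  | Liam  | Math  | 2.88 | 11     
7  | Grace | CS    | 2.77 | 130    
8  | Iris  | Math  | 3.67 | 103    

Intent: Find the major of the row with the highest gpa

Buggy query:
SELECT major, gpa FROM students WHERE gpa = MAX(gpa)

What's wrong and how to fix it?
Bug: WHERE is evaluated per row; an aggregate over the whole table isn't defined there

Fix: Use a subquery: WHERE gpa = (SELECT MAX(gpa) FROM students)

Corrected query:
SELECT major, gpa FROM students WHERE gpa = (SELECT MAX(gpa) FROM students)

Result:
major | gpa 
------+-----
Math  | 3.89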